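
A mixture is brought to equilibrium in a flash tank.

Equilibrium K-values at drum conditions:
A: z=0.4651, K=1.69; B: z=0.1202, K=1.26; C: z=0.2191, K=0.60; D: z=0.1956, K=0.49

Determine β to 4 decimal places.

β = 0.5821

Material balance + equilibrium reduce to Σ zᵢ(Kᵢ−1)/(1+β(Kᵢ−1)) = 0.
Feasibility: ΣzᵢKᵢ = 1.1648, Σzᵢ/Kᵢ = 1.1350 — both > 1, two phases present.
Newton–Raphson from β = 0.56:
  β = 0.5600: g = 0.00618, g' = -0.2793 → β = 0.5821
Converged at β = 0.5821.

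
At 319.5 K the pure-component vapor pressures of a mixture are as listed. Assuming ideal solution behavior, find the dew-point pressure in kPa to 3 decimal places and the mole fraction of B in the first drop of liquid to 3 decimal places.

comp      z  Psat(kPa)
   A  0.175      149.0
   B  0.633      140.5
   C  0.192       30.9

Pdew = 84.080 kPa, x_B = 0.379

At the dew point ψ → 1, so Σzᵢ/Kᵢ = 1 with Kᵢ = Pᵢˢᵃᵗ/P ⇒ 1/P = Σzᵢ/Pᵢˢᵃᵗ.
1/P = 0.175/149.0 + 0.633/140.5 + 0.192/30.9 = 0.011893 ⇒ P = 84.080 kPa
xᵢ = zᵢP/Pᵢˢᵃᵗ ⇒ x_B = 0.633·84.080/140.5 = 0.379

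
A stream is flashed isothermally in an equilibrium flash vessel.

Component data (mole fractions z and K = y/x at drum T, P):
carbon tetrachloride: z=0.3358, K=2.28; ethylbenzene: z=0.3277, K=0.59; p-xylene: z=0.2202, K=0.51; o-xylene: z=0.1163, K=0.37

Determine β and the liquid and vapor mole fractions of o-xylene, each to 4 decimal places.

β = 0.1860, x_o-xylene = 0.1317, y_o-xylene = 0.0487

Rachford–Rice: g(β) = Σ zᵢ(Kᵢ−1)/(1+β(Kᵢ−1)) = 0.
g(0) = ΣzᵢKᵢ − 1 = 0.1143 and g(1) = 1 − Σzᵢ/Kᵢ = -0.4488, so a root lies in (0, 1).
Newton iteration, β⁰ = 0.5:
  β = 0.5000: g = -0.15679, g' = -0.4828 → β = 0.1753
  β = 0.1753: g = 0.00590, g' = -0.5526 → β = 0.1860
Converged at β = 0.1860.
Compositions from xᵢ = zᵢ/(1+β(Kᵢ−1)), yᵢ = Kᵢxᵢ:
  carbon tetrachloride: x = 0.2712, y = 0.6184
  ethylbenzene: x = 0.3548, y = 0.2093
  p-xylene: x = 0.2423, y = 0.1236
  o-xylene: x = 0.1317, y = 0.0487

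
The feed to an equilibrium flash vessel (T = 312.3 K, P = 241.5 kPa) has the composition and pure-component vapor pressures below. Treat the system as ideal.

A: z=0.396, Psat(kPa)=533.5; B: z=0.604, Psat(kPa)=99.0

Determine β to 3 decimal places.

Raoult's law: Kᵢ = Pᵢˢᵃᵗ/P = Pᵢˢᵃᵗ/241.5.
  K_A = 533.5/241.5 = 2.20911, K_B = 99.0/241.5 = 0.40994
Material balance + equilibrium reduce to Σ zᵢ(Kᵢ−1)/(1+β(Kᵢ−1)) = 0.
Check two-phase: ΣzᵢKᵢ = 1.122 > 1 and Σzᵢ/Kᵢ = 1.653 > 1, so g(0) = 0.122 > 0 and g(1) = -0.653 < 0.
Binary case is linear: z₁(K₁−1)(1+β(K₂−1)) + z₂(K₂−1)(1+β(K₁−1)) = 0
⇒ β = [z₁(K₁−1)+z₂(K₂−1)] / [−(K₁−1)(K₂−1)] = 0.1224/0.7134 = 0.172

β = 0.172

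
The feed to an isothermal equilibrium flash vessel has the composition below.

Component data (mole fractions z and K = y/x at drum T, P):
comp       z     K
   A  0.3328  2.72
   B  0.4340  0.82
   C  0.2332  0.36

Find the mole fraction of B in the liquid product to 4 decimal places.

Rachford–Rice: g(V/F) = Σ zᵢ(Kᵢ−1)/(1+V/F(Kᵢ−1)) = 0.
g(0) = ΣzᵢKᵢ − 1 = 0.3450 and g(1) = 1 − Σzᵢ/Kᵢ = -0.2994, so a root lies in (0, 1).
Newton iteration, V/F⁰ = 0.5:
  V/F = 0.5000: g = 0.00242, g' = -0.5081 → V/F = 0.5048
Converged at V/F = 0.5048.
Compositions from xᵢ = zᵢ/(1+V/F(Kᵢ−1)), yᵢ = Kᵢxᵢ:
  A: x = 0.1781, y = 0.4845
  B: x = 0.4774, y = 0.3914
  C: x = 0.3445, y = 0.1240

x_B = 0.4774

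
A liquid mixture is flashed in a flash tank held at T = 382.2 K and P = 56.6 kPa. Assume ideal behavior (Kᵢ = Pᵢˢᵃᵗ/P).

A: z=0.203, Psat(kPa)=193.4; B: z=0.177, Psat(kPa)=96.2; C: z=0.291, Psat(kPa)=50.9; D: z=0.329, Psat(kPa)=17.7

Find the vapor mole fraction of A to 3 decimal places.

y_A = 0.350

Raoult's law: Kᵢ = Pᵢˢᵃᵗ/P = Pᵢˢᵃᵗ/56.6.
  K_A = 193.4/56.6 = 3.41696, K_B = 96.2/56.6 = 1.69965, K_C = 50.9/56.6 = 0.89929, K_D = 17.7/56.6 = 0.31272
Material balance + equilibrium reduce to Σ zᵢ(Kᵢ−1)/(1+ψ(Kᵢ−1)) = 0.
Feasibility: ΣzᵢKᵢ = 1.359, Σzᵢ/Kᵢ = 1.539 — both > 1, two phases present.
Newton iteration, ψ⁰ = 0.53:
  ψ = 0.530: g = -0.0812, g' = -0.662 → ψ = 0.407
  ψ = 0.407: g = -0.0010, g' = -0.657 → ψ = 0.406
Converged at ψ = 0.406.
Compositions from xᵢ = zᵢ/(1+ψ(Kᵢ−1)), yᵢ = Kᵢxᵢ:
  A: x = 0.102, y = 0.350
  B: x = 0.138, y = 0.234
  C: x = 0.303, y = 0.273
  D: x = 0.456, y = 0.143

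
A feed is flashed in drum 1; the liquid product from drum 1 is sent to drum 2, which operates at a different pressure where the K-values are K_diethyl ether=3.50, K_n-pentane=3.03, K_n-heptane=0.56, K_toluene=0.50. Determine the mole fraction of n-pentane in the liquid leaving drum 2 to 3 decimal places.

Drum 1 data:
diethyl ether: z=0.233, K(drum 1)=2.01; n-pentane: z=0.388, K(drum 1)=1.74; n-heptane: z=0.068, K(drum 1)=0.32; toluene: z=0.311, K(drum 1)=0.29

Drum 1:
Rachford–Rice: g(ψ₁) = Σ zᵢ(Kᵢ−1)/(1+ψ₁(Kᵢ−1)) = 0.
g(0) = ΣzᵢKᵢ − 1 = 0.255 and g(1) = 1 − Σzᵢ/Kᵢ = -0.624, so a root lies in (0, 1).
Iterate (Newton) starting at ψ₁ = 0.5:
  ψ₁ = 0.500: g = -0.0465, g' = -0.667 → ψ₁ = 0.430
  ψ₁ = 0.430: g = -0.0015, g' = -0.626 → ψ₁ = 0.428
Converged at ψ₁ = 0.428.
Drum-1 compositions:
  diethyl ether: x = 0.163, y = 0.327
  n-pentane: x = 0.295, y = 0.513
  n-heptane: x = 0.096, y = 0.031
  toluene: x = 0.447, y = 0.130
Drum-2 feed = drum-1 liquid: z₂ = (0.1627, 0.2947, 0.0959, 0.4467).
Drum 2:
Let ψ₂ = V/F and solve Σ zᵢ(Kᵢ−1)/(1+ψ₂(Kᵢ−1)) = 0.
g(0) = ΣzᵢKᵢ − 1 = 0.739 and g(1) = 1 − Σzᵢ/Kᵢ = -0.208, so a root lies in (0, 1).
Newton iteration, ψ₂⁰ = 0.5:
  ψ₂ = 0.500: g = 0.1257, g' = -0.729 → ψ₂ = 0.672
  ψ₂ = 0.672: g = 0.0082, g' = -0.649 → ψ₂ = 0.685
Converged at ψ₂ = 0.685.
  diethyl ether: x = 0.060, y = 0.210
  n-pentane: x = 0.123, y = 0.373
  n-heptane: x = 0.137, y = 0.077
  toluene: x = 0.679, y = 0.340

x_n-pentane (drum 2) = 0.123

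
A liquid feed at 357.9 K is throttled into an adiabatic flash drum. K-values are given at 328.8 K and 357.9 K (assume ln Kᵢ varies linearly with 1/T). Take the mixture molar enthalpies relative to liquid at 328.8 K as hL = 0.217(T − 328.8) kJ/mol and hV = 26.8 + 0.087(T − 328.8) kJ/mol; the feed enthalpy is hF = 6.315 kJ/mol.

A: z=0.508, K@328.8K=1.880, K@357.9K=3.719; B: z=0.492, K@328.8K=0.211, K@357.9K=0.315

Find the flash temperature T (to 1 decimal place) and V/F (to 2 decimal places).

Adiabatic flash: solve Rachford–Rice at each trial T, then check hF = ψ·hV(T) + (1−ψ)·hL(T).
  T = 328.8 K: K = (1.880, 0.211), RR gives ψ = 0.085, H_out = 2.272 kJ/mol
  T = 357.9 K: K = (3.719, 0.315), RR gives ψ = 0.561, H_out = 19.219 kJ/mol
  T = 343.4 K: K = (2.686, 0.260), RR gives ψ = 0.395, H_out = 13.000 kJ/mol
  T = 336.1 K: K = (2.256, 0.235), RR gives ψ = 0.272, H_out = 8.619 kJ/mol
  T = 332.5 K: K = (2.064, 0.223), RR gives ψ = 0.191, H_out = 5.838 kJ/mol
  T = 334.3 K: K = (2.158, 0.229), RR gives ψ = 0.234, H_out = 7.296 kJ/mol
Linear interpolation between T = 332.5 (H_out = 5.838) and T = 334.3 (H_out = 7.296) on hF = 6.315 gives T ≈ 333.1 K, at which ψ = 0.21.

T = 333.1 K, V/F = 0.21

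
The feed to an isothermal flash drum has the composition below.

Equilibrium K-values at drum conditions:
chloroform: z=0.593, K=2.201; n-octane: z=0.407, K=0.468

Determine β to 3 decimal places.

β = 0.776

Iterate (Newton) starting at β = 0.45:
  β = 0.450: g = 0.1777, g' = -0.560 → β = 0.767
  β = 0.767: g = 0.0047, g' = -0.561 → β = 0.776
Converged at β = 0.776.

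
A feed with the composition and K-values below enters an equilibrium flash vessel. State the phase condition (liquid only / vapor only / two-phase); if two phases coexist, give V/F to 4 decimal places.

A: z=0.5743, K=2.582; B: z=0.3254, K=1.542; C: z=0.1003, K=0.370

ΣzᵢKᵢ = 2.0217; Σzᵢ/Kᵢ = 0.7045.
Since Σzᵢ/Kᵢ < 1 the mixture is above its dew point — single vapor phase.

vapor only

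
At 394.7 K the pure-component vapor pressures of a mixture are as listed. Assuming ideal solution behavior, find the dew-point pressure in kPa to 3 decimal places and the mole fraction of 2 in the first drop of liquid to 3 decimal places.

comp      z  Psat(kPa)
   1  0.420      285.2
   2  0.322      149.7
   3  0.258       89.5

At the dew point ψ → 1, so Σzᵢ/Kᵢ = 1 with Kᵢ = Pᵢˢᵃᵗ/P ⇒ 1/P = Σzᵢ/Pᵢˢᵃᵗ.
1/P = 0.420/285.2 + 0.322/149.7 + 0.258/89.5 = 0.006506 ⇒ P = 153.697 kPa
xᵢ = zᵢP/Pᵢˢᵃᵗ ⇒ x_2 = 0.322·153.697/149.7 = 0.331

Pdew = 153.697 kPa, x_2 = 0.331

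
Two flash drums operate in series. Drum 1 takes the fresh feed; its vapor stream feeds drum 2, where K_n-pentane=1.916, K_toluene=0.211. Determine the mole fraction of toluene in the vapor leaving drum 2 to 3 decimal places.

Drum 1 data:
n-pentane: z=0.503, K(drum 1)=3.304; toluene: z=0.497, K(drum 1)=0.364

y_toluene (drum 2) = 0.113

Drum 1:
Rachford–Rice: g(ψ₁) = Σ zᵢ(Kᵢ−1)/(1+ψ₁(Kᵢ−1)) = 0.
Feasibility: ΣzᵢKᵢ = 1.843, Σzᵢ/Kᵢ = 1.518 — both > 1, two phases present.
Binary case is linear: z₁(K₁−1)(1+ψ₁(K₂−1)) + z₂(K₂−1)(1+ψ₁(K₁−1)) = 0
⇒ ψ₁ = [z₁(K₁−1)+z₂(K₂−1)] / [−(K₁−1)(K₂−1)] = 0.8428/1.4653 = 0.575
Drum-1 compositions:
  n-pentane: x = 0.216, y = 0.715
  toluene: x = 0.784, y = 0.285
Drum-2 feed = drum-1 vapor: z₂ = (0.7147, 0.2853).
Drum 2:
Material balance + equilibrium reduce to Σ zᵢ(Kᵢ−1)/(1+ψ₂(Kᵢ−1)) = 0.
Feasibility: ΣzᵢKᵢ = 1.430, Σzᵢ/Kᵢ = 1.725 — both > 1, two phases present.
Binary case is linear: z₁(K₁−1)(1+ψ₂(K₂−1)) + z₂(K₂−1)(1+ψ₂(K₁−1)) = 0
⇒ ψ₂ = [z₁(K₁−1)+z₂(K₂−1)] / [−(K₁−1)(K₂−1)] = 0.4296/0.7227 = 0.594
  n-pentane: x = 0.463, y = 0.887
  toluene: x = 0.537, y = 0.113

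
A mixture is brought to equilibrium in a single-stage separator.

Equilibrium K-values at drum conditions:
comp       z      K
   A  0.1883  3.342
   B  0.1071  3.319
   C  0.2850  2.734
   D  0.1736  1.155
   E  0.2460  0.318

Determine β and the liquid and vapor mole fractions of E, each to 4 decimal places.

β = 0.9042, x_E = 0.6418, y_E = 0.2041

Newton–Raphson from β = 0.5:
  β = 0.5000: g = 0.35323, g' = -0.8555 → β = 0.9129
  β = 0.9129: g = -0.00940, g' = -1.0991 → β = 0.9043
  β = 0.9043: g = -0.00009, g' = -1.0784 → β = 0.9042
Converged at β = 0.9042.
Compositions from xᵢ = zᵢ/(1+β(Kᵢ−1)), yᵢ = Kᵢxᵢ:
  A: x = 0.0604, y = 0.2018
  B: x = 0.0346, y = 0.1148
  C: x = 0.1110, y = 0.3034
  D: x = 0.1523, y = 0.1759
  E: x = 0.6418, y = 0.2041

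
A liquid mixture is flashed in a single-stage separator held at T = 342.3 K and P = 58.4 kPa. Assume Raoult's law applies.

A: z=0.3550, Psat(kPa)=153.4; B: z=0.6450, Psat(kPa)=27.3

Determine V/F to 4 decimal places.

V/F = 0.2701

Raoult's law: Kᵢ = Pᵢˢᵃᵗ/P = Pᵢˢᵃᵗ/58.4.
  K_A = 153.4/58.4 = 2.626712, K_B = 27.3/58.4 = 0.467466
Rachford–Rice: g(V/F) = Σ zᵢ(Kᵢ−1)/(1+V/F(Kᵢ−1)) = 0.
Feasibility: ΣzᵢKᵢ = 1.2340, Σzᵢ/Kᵢ = 1.5149 — both > 1, two phases present.
Binary case is linear: z₁(K₁−1)(1+V/F(K₂−1)) + z₂(K₂−1)(1+V/F(K₁−1)) = 0
⇒ V/F = [z₁(K₁−1)+z₂(K₂−1)] / [−(K₁−1)(K₂−1)] = 0.23400/0.86628 = 0.2701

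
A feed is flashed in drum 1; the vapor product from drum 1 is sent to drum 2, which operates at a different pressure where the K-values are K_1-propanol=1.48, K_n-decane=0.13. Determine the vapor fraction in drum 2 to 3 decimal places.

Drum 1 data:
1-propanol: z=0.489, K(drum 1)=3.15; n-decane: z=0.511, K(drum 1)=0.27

Drum 1:
Rachford–Rice: g(ψ₁) = Σ zᵢ(Kᵢ−1)/(1+ψ₁(Kᵢ−1)) = 0.
g(0) = ΣzᵢKᵢ − 1 = 0.678 and g(1) = 1 − Σzᵢ/Kᵢ = -1.048, so a root lies in (0, 1).
Newton iteration, ψ₁⁰ = 0.54:
  ψ₁ = 0.540: g = -0.1293, g' = -1.226 → ψ₁ = 0.435
  ψ₁ = 0.435: g = -0.0028, g' = -1.188 → ψ₁ = 0.432
Converged at ψ₁ = 0.432.
Drum-1 compositions:
  1-propanol: x = 0.253, y = 0.798
  n-decane: x = 0.747, y = 0.202
Drum-2 feed = drum-1 vapor: z₂ = (0.7984, 0.2016).
Drum 2:
Binary case is linear: z₁(K₁−1)(1+ψ₂(K₂−1)) + z₂(K₂−1)(1+ψ₂(K₁−1)) = 0
⇒ ψ₂ = [z₁(K₁−1)+z₂(K₂−1)] / [−(K₁−1)(K₂−1)] = 0.2079/0.4176 = 0.498
  1-propanol: x = 0.644, y = 0.954
  n-decane: x = 0.356, y = 0.046

V/F (drum 2) = 0.498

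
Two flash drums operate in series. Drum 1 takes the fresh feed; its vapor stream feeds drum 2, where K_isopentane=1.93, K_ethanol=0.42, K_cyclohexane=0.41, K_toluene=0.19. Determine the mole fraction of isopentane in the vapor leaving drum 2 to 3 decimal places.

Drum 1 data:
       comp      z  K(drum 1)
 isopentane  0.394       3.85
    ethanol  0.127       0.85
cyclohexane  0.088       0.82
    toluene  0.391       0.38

Drum 1:
Iterate (Newton) starting at ψ₁ = 0.5:
  ψ₁ = 0.500: g = 0.0737, g' = -0.867 → ψ₁ = 0.585
  ψ₁ = 0.585: g = 0.0020, g' = -0.827 → ψ₁ = 0.587
Converged at ψ₁ = 0.587.
Drum-1 compositions:
  isopentane: x = 0.147, y = 0.567
  ethanol: x = 0.139, y = 0.118
  cyclohexane: x = 0.098, y = 0.081
  toluene: x = 0.615, y = 0.234
Drum-2 feed = drum-1 vapor: z₂ = (0.5672, 0.1184, 0.0807, 0.2337).
Drum 2:
Newton–Raphson from ψ₂ = 0.5:
  ψ₂ = 0.500: g = -0.1223, g' = -0.797 → ψ₂ = 0.347
  ψ₂ = 0.347: g = -0.0100, g' = -0.684 → ψ₂ = 0.332
Converged at ψ₂ = 0.332.
  isopentane: x = 0.433, y = 0.837
  ethanol: x = 0.147, y = 0.062
  cyclohexane: x = 0.100, y = 0.041
  toluene: x = 0.320, y = 0.061

y_isopentane (drum 2) = 0.837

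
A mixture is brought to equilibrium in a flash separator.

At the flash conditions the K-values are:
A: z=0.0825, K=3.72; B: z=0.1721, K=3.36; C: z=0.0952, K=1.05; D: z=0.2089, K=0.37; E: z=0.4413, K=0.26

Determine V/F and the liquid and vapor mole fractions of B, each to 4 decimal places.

V/F = 0.1122, x_B = 0.1361, y_B = 0.4572

Material balance + equilibrium reduce to Σ zᵢ(Kᵢ−1)/(1+V/F(Kᵢ−1)) = 0.
Feasibility: ΣzᵢKᵢ = 1.1771, Σzᵢ/Kᵢ = 2.4260 — both > 1, two phases present.
Iterate (Newton) starting at V/F = 0.37:
  V/F = 0.3700: g = -0.28795, g' = -1.0242 → V/F = 0.0889
  V/F = 0.0889: g = 0.03225, g' = -1.4210 → V/F = 0.1116
  V/F = 0.1116: g = 0.00091, g' = -1.3432 → V/F = 0.1122
Converged at V/F = 0.1122.
Compositions from xᵢ = zᵢ/(1+V/F(Kᵢ−1)), yᵢ = Kᵢxᵢ:
  A: x = 0.0632, y = 0.2351
  B: x = 0.1361, y = 0.4572
  C: x = 0.0947, y = 0.0994
  D: x = 0.2248, y = 0.0832
  E: x = 0.4813, y = 0.1251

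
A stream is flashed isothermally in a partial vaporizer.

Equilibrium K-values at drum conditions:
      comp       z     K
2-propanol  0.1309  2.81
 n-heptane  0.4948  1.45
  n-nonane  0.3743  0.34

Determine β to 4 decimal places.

β = 0.3815

Rachford–Rice: g(β) = Σ zᵢ(Kᵢ−1)/(1+β(Kᵢ−1)) = 0.
Check two-phase: ΣzᵢKᵢ = 1.2126 > 1 and Σzᵢ/Kᵢ = 1.4887 > 1, so g(0) = 0.2126 > 0 and g(1) = -0.4887 < 0.
Newton iteration, β⁰ = 0.46:
  β = 0.4600: g = -0.04098, g' = -0.5327 → β = 0.3831
  β = 0.3831: g = -0.00079, g' = -0.5145 → β = 0.3815
Converged at β = 0.3815.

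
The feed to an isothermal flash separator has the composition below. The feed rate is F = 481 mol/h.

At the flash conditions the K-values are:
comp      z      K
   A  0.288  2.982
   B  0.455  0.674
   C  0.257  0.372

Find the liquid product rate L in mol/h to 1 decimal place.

L = 340.6 mol/h

Rachford–Rice: g(V/F) = Σ zᵢ(Kᵢ−1)/(1+V/F(Kᵢ−1)) = 0.
g(0) = ΣzᵢKᵢ − 1 = 0.261 and g(1) = 1 − Σzᵢ/Kᵢ = -0.463, so a root lies in (0, 1).
Iterate (Newton) starting at V/F = 0.5:
  V/F = 0.500: g = -0.1258, g' = -0.570 → V/F = 0.279
  V/F = 0.279: g = 0.0085, g' = -0.676 → V/F = 0.292
Converged at V/F = 0.292.
Then V = V/F·F = 0.2920·481 = 140.4 mol/h and L = F − V = 340.6 mol/h.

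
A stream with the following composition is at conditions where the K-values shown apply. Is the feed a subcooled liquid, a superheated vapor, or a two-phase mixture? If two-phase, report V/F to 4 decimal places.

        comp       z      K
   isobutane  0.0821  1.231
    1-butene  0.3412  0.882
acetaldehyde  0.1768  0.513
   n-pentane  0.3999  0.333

subcooled liquid

ΣzᵢKᵢ = 0.6259; Σzᵢ/Kᵢ = 1.9991.
Since ΣzᵢKᵢ < 1 the mixture is below its bubble point — single liquid phase.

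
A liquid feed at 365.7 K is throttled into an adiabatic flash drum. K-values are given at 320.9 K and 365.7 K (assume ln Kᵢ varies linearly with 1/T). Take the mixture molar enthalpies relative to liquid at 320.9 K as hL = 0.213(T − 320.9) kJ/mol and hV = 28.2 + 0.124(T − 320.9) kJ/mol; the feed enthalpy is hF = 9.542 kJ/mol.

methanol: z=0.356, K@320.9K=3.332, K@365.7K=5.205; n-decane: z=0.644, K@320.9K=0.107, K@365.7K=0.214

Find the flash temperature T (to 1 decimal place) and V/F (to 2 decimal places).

Adiabatic flash: solve Rachford–Rice at each trial T, then check hF = ψ·hV(T) + (1−ψ)·hL(T).
  T = 320.9 K: K = (3.332, 0.107), RR gives ψ = 0.122, H_out = 3.454 kJ/mol
  T = 365.7 K: K = (5.205, 0.214), RR gives ψ = 0.300, H_out = 16.801 kJ/mol
  T = 343.3 K: K = (4.226, 0.155), RR gives ψ = 0.222, H_out = 10.577 kJ/mol
  T = 332.1 K: K = (3.767, 0.129), RR gives ψ = 0.176, H_out = 7.180 kJ/mol
  T = 337.7 K: K = (3.994, 0.142), RR gives ψ = 0.200, H_out = 8.911 kJ/mol
  T = 340.5 K: K = (4.109, 0.148), RR gives ψ = 0.211, H_out = 9.751 kJ/mol
  T = 339.1 K: K = (4.051, 0.145), RR gives ψ = 0.205, H_out = 9.333 kJ/mol
Linear interpolation between T = 339.1 (H_out = 9.333) and T = 340.5 (H_out = 9.751) on hF = 9.542 gives T ≈ 339.8 K, at which ψ = 0.21.

T = 339.8 K, V/F = 0.21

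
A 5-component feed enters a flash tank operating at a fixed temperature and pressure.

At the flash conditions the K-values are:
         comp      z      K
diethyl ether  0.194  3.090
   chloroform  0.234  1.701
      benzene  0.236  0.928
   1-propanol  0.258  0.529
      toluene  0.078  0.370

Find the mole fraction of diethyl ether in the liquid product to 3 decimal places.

x_diethyl ether = 0.081

Material balance + equilibrium reduce to Σ zᵢ(Kᵢ−1)/(1+V/F(Kᵢ−1)) = 0.
g(0) = ΣzᵢKᵢ − 1 = 0.382 and g(1) = 1 − Σzᵢ/Kᵢ = -0.153, so a root lies in (0, 1).
Iterate (Newton) starting at V/F = 0.5:
  V/F = 0.500: g = 0.0714, g' = -0.431 → V/F = 0.666
  V/F = 0.666: g = 0.0019, g' = -0.416 → V/F = 0.670
Converged at V/F = 0.670.
Compositions from xᵢ = zᵢ/(1+V/F(Kᵢ−1)), yᵢ = Kᵢxᵢ:
  diethyl ether: x = 0.081, y = 0.250
  chloroform: x = 0.159, y = 0.271
  benzene: x = 0.248, y = 0.230
  1-propanol: x = 0.377, y = 0.199
  toluene: x = 0.135, y = 0.050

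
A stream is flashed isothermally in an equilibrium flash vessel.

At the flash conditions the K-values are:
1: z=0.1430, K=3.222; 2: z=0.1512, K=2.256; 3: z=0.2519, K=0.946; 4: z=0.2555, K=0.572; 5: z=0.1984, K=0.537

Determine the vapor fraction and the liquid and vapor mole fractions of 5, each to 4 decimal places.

Material balance + equilibrium reduce to Σ zᵢ(Kᵢ−1)/(1+ψ(Kᵢ−1)) = 0.
Feasibility: ΣzᵢKᵢ = 1.2928, Σzᵢ/Kᵢ = 1.1938 — both > 1, two phases present.
Newton iteration, ψ⁰ = 0.5:
  ψ = 0.5000: g = -0.00547, g' = -0.3970 → ψ = 0.4862
  ψ = 0.4862: g = 0.00003, g' = -0.4013 → ψ = 0.4863
Converged at ψ = 0.4863.
Compositions from xᵢ = zᵢ/(1+ψ(Kᵢ−1)), yᵢ = Kᵢxᵢ:
  1: x = 0.0687, y = 0.2215
  2: x = 0.0939, y = 0.2118
  3: x = 0.2587, y = 0.2447
  4: x = 0.3227, y = 0.1846
  5: x = 0.2561, y = 0.1375

ψ = 0.4863, x_5 = 0.2561, y_5 = 0.1375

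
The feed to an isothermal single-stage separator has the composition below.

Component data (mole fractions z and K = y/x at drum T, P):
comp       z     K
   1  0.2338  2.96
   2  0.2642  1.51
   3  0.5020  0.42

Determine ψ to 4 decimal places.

ψ = 0.3833

Newton–Raphson from ψ = 0.5:
  ψ = 0.5000: g = -0.07128, g' = -0.6077 → ψ = 0.3827
  ψ = 0.3827: g = 0.00035, g' = -0.6203 → ψ = 0.3833
Converged at ψ = 0.3833.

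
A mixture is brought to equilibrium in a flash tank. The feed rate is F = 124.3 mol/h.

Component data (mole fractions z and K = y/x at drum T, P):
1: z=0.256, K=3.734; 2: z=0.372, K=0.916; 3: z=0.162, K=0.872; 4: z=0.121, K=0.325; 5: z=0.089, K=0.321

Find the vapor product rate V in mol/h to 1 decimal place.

V = 67.9 mol/h

Rachford–Rice: g(ψ) = Σ zᵢ(Kᵢ−1)/(1+ψ(Kᵢ−1)) = 0.
Feasibility: ΣzᵢKᵢ = 1.506, Σzᵢ/Kᵢ = 1.310 — both > 1, two phases present.
Iterate (Newton) starting at ψ = 0.5:
  ψ = 0.500: g = 0.0261, g' = -0.567 → ψ = 0.546
  ψ = 0.546: g = 0.0003, g' = -0.556 → ψ = 0.547
Converged at ψ = 0.547.
Then V = ψ·F = 0.5466·124.3 = 67.9 mol/h and L = F − V = 56.4 mol/h.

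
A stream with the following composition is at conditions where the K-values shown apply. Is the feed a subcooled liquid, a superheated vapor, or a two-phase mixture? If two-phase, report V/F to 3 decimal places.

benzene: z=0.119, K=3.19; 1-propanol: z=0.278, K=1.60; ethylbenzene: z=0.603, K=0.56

two-phase, V/F = 0.284

ΣzᵢKᵢ = 1.162; Σzᵢ/Kᵢ = 1.288.
Both exceed 1, so a two-phase solution exists.
Newton iteration, ψ⁰ = 0.61:
  ψ = 0.610: g = -0.1290, g' = -0.376 → ψ = 0.267
  ψ = 0.267: g = 0.0075, g' = -0.451 → ψ = 0.284
Converged at ψ = 0.284.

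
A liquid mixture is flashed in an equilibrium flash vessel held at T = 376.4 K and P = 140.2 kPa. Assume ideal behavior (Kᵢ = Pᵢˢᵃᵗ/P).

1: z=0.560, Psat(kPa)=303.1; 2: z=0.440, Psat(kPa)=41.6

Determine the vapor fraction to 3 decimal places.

ψ = 0.418

Raoult's law: Kᵢ = Pᵢˢᵃᵗ/P = Pᵢˢᵃᵗ/140.2.
  K_1 = 303.1/140.2 = 2.16191, K_2 = 41.6/140.2 = 0.29672
Rachford–Rice: g(ψ) = Σ zᵢ(Kᵢ−1)/(1+ψ(Kᵢ−1)) = 0.
Feasibility: ΣzᵢKᵢ = 1.341, Σzᵢ/Kᵢ = 1.742 — both > 1, two phases present.
Binary case is linear: z₁(K₁−1)(1+ψ(K₂−1)) + z₂(K₂−1)(1+ψ(K₁−1)) = 0
⇒ ψ = [z₁(K₁−1)+z₂(K₂−1)] / [−(K₁−1)(K₂−1)] = 0.3412/0.8172 = 0.418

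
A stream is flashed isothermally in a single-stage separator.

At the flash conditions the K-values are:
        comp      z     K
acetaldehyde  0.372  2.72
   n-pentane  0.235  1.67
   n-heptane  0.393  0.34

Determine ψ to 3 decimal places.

Rachford–Rice: g(ψ) = Σ zᵢ(Kᵢ−1)/(1+ψ(Kᵢ−1)) = 0.
Check two-phase: ΣzᵢKᵢ = 1.538 > 1 and Σzᵢ/Kᵢ = 1.433 > 1, so g(0) = 0.538 > 0 and g(1) = -0.433 < 0.
Newton iteration, ψ⁰ = 0.42:
  ψ = 0.420: g = 0.1355, g' = -0.763 → ψ = 0.598
  ψ = 0.598: g = -0.0004, g' = -0.788 → ψ = 0.597
Converged at ψ = 0.597.

ψ = 0.597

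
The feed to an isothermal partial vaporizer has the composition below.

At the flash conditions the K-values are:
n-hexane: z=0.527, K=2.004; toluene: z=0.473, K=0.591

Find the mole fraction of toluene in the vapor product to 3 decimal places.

Material balance + equilibrium reduce to Σ zᵢ(Kᵢ−1)/(1+β(Kᵢ−1)) = 0.
g(0) = ΣzᵢKᵢ − 1 = 0.336 and g(1) = 1 − Σzᵢ/Kᵢ = -0.063, so a root lies in (0, 1).
Newton–Raphson from β = 0.5:
  β = 0.500: g = 0.1091, g' = -0.361 → β = 0.803
  β = 0.803: g = 0.0050, g' = -0.338 → β = 0.817
Converged at β = 0.817.
Compositions from xᵢ = zᵢ/(1+β(Kᵢ−1)), yᵢ = Kᵢxᵢ:
  n-hexane: x = 0.289, y = 0.580
  toluene: x = 0.711, y = 0.420

y_toluene = 0.420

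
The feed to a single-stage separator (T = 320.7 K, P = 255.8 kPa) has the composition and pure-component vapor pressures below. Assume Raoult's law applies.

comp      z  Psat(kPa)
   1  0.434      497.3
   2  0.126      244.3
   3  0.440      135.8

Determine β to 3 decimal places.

Raoult's law: Kᵢ = Pᵢˢᵃᵗ/P = Pᵢˢᵃᵗ/255.8.
  K_1 = 497.3/255.8 = 1.94410, K_2 = 244.3/255.8 = 0.95504, K_3 = 135.8/255.8 = 0.53088
Material balance + equilibrium reduce to Σ zᵢ(Kᵢ−1)/(1+β(Kᵢ−1)) = 0.
Feasibility: ΣzᵢKᵢ = 1.198, Σzᵢ/Kᵢ = 1.184 — both > 1, two phases present.
Newton iteration, β⁰ = 0.5:
  β = 0.500: g = 0.0029, g' = -0.344 → β = 0.508
Converged at β = 0.508.

β = 0.508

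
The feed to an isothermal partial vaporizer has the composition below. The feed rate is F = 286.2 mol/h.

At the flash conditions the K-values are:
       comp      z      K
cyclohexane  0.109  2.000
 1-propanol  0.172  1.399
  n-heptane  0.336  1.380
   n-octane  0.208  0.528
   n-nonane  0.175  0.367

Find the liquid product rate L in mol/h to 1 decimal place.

L = 192.0 mol/h

Rachford–Rice: g(V/F) = Σ zᵢ(Kᵢ−1)/(1+V/F(Kᵢ−1)) = 0.
Check two-phase: ΣzᵢKᵢ = 1.096 > 1 and Σzᵢ/Kᵢ = 1.292 > 1, so g(0) = 0.096 > 0 and g(1) = -0.292 < 0.
Newton–Raphson from V/F = 0.58:
  V/F = 0.580: g = -0.0809, g' = -0.357 → V/F = 0.354
  V/F = 0.354: g = -0.0073, g' = -0.301 → V/F = 0.329
Converged at V/F = 0.329.
Then V = V/F·F = 0.3291·286.2 = 94.2 mol/h and L = F − V = 192.0 mol/h.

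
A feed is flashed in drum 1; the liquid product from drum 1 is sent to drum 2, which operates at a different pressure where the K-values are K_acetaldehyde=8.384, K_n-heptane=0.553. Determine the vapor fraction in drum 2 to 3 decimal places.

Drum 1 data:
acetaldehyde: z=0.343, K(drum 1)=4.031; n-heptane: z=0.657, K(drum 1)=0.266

Drum 1:
Material balance + equilibrium reduce to Σ zᵢ(Kᵢ−1)/(1+ψ₁(Kᵢ−1)) = 0.
g(0) = ΣzᵢKᵢ − 1 = 0.557 and g(1) = 1 − Σzᵢ/Kᵢ = -1.555, so a root lies in (0, 1).
Binary case is linear: z₁(K₁−1)(1+ψ₁(K₂−1)) + z₂(K₂−1)(1+ψ₁(K₁−1)) = 0
⇒ ψ₁ = [z₁(K₁−1)+z₂(K₂−1)] / [−(K₁−1)(K₂−1)] = 0.5574/2.2248 = 0.251
Drum-1 compositions:
  acetaldehyde: x = 0.195, y = 0.786
  n-heptane: x = 0.805, y = 0.214
Drum-2 feed = drum-1 liquid: z₂ = (0.1950, 0.8050).
Drum 2:
Iterate (Newton) starting at ψ₂ = 0.62:
  ψ₂ = 0.620: g = -0.2398, g' = -0.649 → ψ₂ = 0.251
  ψ₂ = 0.251: g = 0.0994, g' = -1.511 → ψ₂ = 0.317
  ψ₂ = 0.317: g = 0.0121, g' = -1.172 → ψ₂ = 0.327
Converged at ψ₂ = 0.327.
  acetaldehyde: x = 0.057, y = 0.479
  n-heptane: x = 0.943, y = 0.521

V/F (drum 2) = 0.327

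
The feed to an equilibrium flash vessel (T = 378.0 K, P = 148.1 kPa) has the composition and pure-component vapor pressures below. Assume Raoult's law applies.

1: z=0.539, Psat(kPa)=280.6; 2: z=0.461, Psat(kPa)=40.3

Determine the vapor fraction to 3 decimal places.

ψ = 0.225

Raoult's law: Kᵢ = Pᵢˢᵃᵗ/P = Pᵢˢᵃᵗ/148.1.
  K_1 = 280.6/148.1 = 1.89467, K_2 = 40.3/148.1 = 0.27211
Newton iteration, ψ⁰ = 0.57:
  ψ = 0.570: g = -0.2541, g' = -0.903 → ψ = 0.288
  ψ = 0.288: g = -0.0414, g' = -0.664 → ψ = 0.226
  ψ = 0.226: g = -0.0005, g' = -0.648 → ψ = 0.225
Converged at ψ = 0.225.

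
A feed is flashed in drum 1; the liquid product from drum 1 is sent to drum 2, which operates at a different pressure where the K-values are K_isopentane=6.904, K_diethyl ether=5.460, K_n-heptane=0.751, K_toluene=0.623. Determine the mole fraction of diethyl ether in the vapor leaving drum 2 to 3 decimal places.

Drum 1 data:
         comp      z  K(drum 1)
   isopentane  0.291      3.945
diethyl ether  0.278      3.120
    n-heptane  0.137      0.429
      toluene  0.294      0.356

Drum 1:
Iterate (Newton) starting at ψ₁ = 0.5:
  ψ₁ = 0.500: g = 0.2440, g' = -1.060 → ψ₁ = 0.730
  ψ₁ = 0.730: g = 0.0118, g' = -1.013 → ψ₁ = 0.742
Converged at ψ₁ = 0.742.
Drum-1 compositions:
  isopentane: x = 0.091, y = 0.360
  diethyl ether: x = 0.108, y = 0.337
  n-heptane: x = 0.238, y = 0.102
  toluene: x = 0.563, y = 0.200
Drum-2 feed = drum-1 liquid: z₂ = (0.0914, 0.1081, 0.2377, 0.5629).
Drum 2:
Iterate (Newton) starting at ψ₂ = 0.5:
  ψ₂ = 0.500: g = -0.0434, g' = -0.551 → ψ₂ = 0.421
  ψ₂ = 0.421: g = 0.0038, g' = -0.653 → ψ₂ = 0.427
Converged at ψ₂ = 0.427.
  isopentane: x = 0.026, y = 0.179
  diethyl ether: x = 0.037, y = 0.203
  n-heptane: x = 0.266, y = 0.200
  toluene: x = 0.671, y = 0.418

y_diethyl ether (drum 2) = 0.203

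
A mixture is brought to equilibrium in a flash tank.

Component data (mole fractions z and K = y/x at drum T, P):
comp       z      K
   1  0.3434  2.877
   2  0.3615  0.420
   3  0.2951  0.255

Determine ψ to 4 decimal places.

Rachford–Rice: g(ψ) = Σ zᵢ(Kᵢ−1)/(1+ψ(Kᵢ−1)) = 0.
Feasibility: ΣzᵢKᵢ = 1.2150, Σzᵢ/Kᵢ = 2.1373 — both > 1, two phases present.
Newton–Raphson from ψ = 0.5:
  ψ = 0.5000: g = -0.31316, g' = -0.9792 → ψ = 0.1802
  ψ = 0.1802: g = -0.00640, g' = -1.0458 → ψ = 0.1740
  ψ = 0.1740: g = 0.00003, g' = -1.0540 → ψ = 0.1741
Converged at ψ = 0.1741.

ψ = 0.1741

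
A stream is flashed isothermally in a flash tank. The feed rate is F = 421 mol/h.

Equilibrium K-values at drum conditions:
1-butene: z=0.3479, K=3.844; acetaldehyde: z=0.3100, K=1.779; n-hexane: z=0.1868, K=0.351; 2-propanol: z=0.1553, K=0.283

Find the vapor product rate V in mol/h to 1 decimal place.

Newton iteration, β⁰ = 0.5:
  β = 0.5000: g = 0.22926, g' = -0.9436 → β = 0.7430
  β = 0.7430: g = -0.00162, g' = -1.0249 → β = 0.7414
Converged at β = 0.7414.
Then V = β·F = 0.7414·421 = 312.1 mol/h and L = F − V = 108.9 mol/h.

V = 312.1 mol/h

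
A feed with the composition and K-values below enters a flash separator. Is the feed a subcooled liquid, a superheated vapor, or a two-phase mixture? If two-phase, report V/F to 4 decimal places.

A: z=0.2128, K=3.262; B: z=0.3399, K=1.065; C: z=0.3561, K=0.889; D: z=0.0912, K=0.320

two-phase, V/F = 0.8365

ΣzᵢKᵢ = 1.4019; Σzᵢ/Kᵢ = 1.0700.
Both exceed 1, so a two-phase solution exists.
Rachford–Rice: g(ψ) = Σ zᵢ(Kᵢ−1)/(1+ψ(Kᵢ−1)) = 0.
Newton–Raphson from ψ = 0.39:
  ψ = 0.3900: g = 0.15158, g' = -0.3916 → ψ = 0.7771
  ψ = 0.7771: g = 0.02082, g' = -0.3393 → ψ = 0.8384
  ψ = 0.8384: g = -0.00071, g' = -0.3646 → ψ = 0.8365
Converged at ψ = 0.8365.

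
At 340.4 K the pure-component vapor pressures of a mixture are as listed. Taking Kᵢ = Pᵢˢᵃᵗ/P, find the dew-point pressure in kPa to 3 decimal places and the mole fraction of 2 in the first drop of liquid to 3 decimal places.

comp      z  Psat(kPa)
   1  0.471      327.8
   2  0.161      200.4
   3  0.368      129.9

Pdew = 197.115 kPa, x_2 = 0.158

At the dew point ψ → 1, so Σzᵢ/Kᵢ = 1 with Kᵢ = Pᵢˢᵃᵗ/P ⇒ 1/P = Σzᵢ/Pᵢˢᵃᵗ.
1/P = 0.471/327.8 + 0.161/200.4 + 0.368/129.9 = 0.005073 ⇒ P = 197.115 kPa
xᵢ = zᵢP/Pᵢˢᵃᵗ ⇒ x_2 = 0.161·197.115/200.4 = 0.158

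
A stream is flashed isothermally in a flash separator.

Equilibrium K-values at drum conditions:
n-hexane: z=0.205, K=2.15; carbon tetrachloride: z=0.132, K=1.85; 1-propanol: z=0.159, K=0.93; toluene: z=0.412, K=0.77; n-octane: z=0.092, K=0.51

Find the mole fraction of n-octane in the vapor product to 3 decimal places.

Newton–Raphson from ψ = 0.32:
  ψ = 0.320: g = 0.0934, g' = -0.261 → ψ = 0.678
  ψ = 0.678: g = 0.0122, g' = -0.205 → ψ = 0.737
  ψ = 0.737: g = 0.0001, g' = -0.202 → ψ = 0.738
Converged at ψ = 0.738.
Compositions from xᵢ = zᵢ/(1+ψ(Kᵢ−1)), yᵢ = Kᵢxᵢ:
  n-hexane: x = 0.111, y = 0.238
  carbon tetrachloride: x = 0.081, y = 0.150
  1-propanol: x = 0.168, y = 0.156
  toluene: x = 0.496, y = 0.382
  n-octane: x = 0.144, y = 0.073

y_n-octane = 0.073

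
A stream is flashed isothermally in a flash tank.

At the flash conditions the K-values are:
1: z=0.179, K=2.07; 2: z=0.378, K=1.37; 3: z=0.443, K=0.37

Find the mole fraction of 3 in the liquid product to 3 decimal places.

Rachford–Rice: g(V/F) = Σ zᵢ(Kᵢ−1)/(1+V/F(Kᵢ−1)) = 0.
Feasibility: ΣzᵢKᵢ = 1.052, Σzᵢ/Kᵢ = 1.560 — both > 1, two phases present.
Newton iteration, V/F⁰ = 0.5:
  V/F = 0.500: g = -0.1646, g' = -0.499 → V/F = 0.170
  V/F = 0.170: g = -0.0188, g' = -0.413 → V/F = 0.124
Converged at V/F = 0.124.
Compositions from xᵢ = zᵢ/(1+V/F(Kᵢ−1)), yᵢ = Kᵢxᵢ:
  1: x = 0.158, y = 0.327
  2: x = 0.361, y = 0.495
  3: x = 0.481, y = 0.178

x_3 = 0.481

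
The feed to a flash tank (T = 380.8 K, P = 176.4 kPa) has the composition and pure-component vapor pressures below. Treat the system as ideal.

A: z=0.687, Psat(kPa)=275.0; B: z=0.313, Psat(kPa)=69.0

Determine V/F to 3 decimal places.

Raoult's law: Kᵢ = Pᵢˢᵃᵗ/P = Pᵢˢᵃᵗ/176.4.
  K_A = 275.0/176.4 = 1.55896, K_B = 69.0/176.4 = 0.39116
Binary case is linear: z₁(K₁−1)(1+V/F(K₂−1)) + z₂(K₂−1)(1+V/F(K₁−1)) = 0
⇒ V/F = [z₁(K₁−1)+z₂(K₂−1)] / [−(K₁−1)(K₂−1)] = 0.1934/0.3403 = 0.568

V/F = 0.568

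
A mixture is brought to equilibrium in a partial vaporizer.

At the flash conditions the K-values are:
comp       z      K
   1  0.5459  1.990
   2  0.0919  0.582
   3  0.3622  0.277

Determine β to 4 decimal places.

Let β = V/F and solve Σ zᵢ(Kᵢ−1)/(1+β(Kᵢ−1)) = 0.
Feasibility: ΣzᵢKᵢ = 1.2402, Σzᵢ/Kᵢ = 1.7398 — both > 1, two phases present.
Iterate (Newton) starting at β = 0.5:
  β = 0.5000: g = -0.09720, g' = -0.7295 → β = 0.3668
  β = 0.3668: g = -0.00525, g' = -0.6610 → β = 0.3588
Converged at β = 0.3588.

β = 0.3588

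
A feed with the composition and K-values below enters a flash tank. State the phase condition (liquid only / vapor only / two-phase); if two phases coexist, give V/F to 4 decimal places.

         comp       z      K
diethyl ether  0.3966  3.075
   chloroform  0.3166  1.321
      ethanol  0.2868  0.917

ΣzᵢKᵢ = 1.9008; Σzᵢ/Kᵢ = 0.6814.
Since Σzᵢ/Kᵢ < 1 the mixture is above its dew point — single vapor phase.

vapor only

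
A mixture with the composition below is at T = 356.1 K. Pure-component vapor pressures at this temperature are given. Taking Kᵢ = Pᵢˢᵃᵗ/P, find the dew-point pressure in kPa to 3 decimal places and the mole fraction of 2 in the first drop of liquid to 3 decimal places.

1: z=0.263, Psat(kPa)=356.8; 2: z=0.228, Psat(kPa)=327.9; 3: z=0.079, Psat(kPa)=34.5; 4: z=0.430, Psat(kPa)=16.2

Pdew = 33.041 kPa, x_2 = 0.023

At the dew point ψ → 1, so Σzᵢ/Kᵢ = 1 with Kᵢ = Pᵢˢᵃᵗ/P ⇒ 1/P = Σzᵢ/Pᵢˢᵃᵗ.
1/P = 0.263/356.8 + 0.228/327.9 + 0.079/34.5 + 0.430/16.2 = 0.030266 ⇒ P = 33.041 kPa
xᵢ = zᵢP/Pᵢˢᵃᵗ ⇒ x_2 = 0.228·33.041/327.9 = 0.023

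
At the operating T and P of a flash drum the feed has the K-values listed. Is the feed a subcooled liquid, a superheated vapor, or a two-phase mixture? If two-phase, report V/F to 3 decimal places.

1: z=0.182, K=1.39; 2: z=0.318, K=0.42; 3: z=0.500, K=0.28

ΣzᵢKᵢ = 0.527; Σzᵢ/Kᵢ = 2.674.
Since ΣzᵢKᵢ < 1 the mixture is below its bubble point — single liquid phase.

subcooled liquid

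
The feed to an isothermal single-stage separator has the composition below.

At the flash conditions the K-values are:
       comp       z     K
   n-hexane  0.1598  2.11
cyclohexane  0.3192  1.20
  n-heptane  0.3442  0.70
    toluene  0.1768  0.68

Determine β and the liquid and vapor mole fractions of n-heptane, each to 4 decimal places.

β = 0.3984, x_n-heptane = 0.3909, y_n-heptane = 0.2736

Material balance + equilibrium reduce to Σ zᵢ(Kᵢ−1)/(1+β(Kᵢ−1)) = 0.
Feasibility: ΣzᵢKᵢ = 1.0814, Σzᵢ/Kᵢ = 1.0934 — both > 1, two phases present.
Newton–Raphson from β = 0.35:
  β = 0.3500: g = 0.00833, g' = -0.1749 → β = 0.3976
  β = 0.3976: g = 0.00013, g' = -0.1694 → β = 0.3984
Converged at β = 0.3984.
Compositions from xᵢ = zᵢ/(1+β(Kᵢ−1)), yᵢ = Kᵢxᵢ:
  n-hexane: x = 0.1108, y = 0.2338
  cyclohexane: x = 0.2956, y = 0.3548
  n-heptane: x = 0.3909, y = 0.2736
  toluene: x = 0.2026, y = 0.1378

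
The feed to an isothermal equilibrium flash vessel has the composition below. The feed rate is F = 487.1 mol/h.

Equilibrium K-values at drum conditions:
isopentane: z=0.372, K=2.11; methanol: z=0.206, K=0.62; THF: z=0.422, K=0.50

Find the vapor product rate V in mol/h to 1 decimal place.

Let ψ = V/F and solve Σ zᵢ(Kᵢ−1)/(1+ψ(Kᵢ−1)) = 0.
Feasibility: ΣzᵢKᵢ = 1.124, Σzᵢ/Kᵢ = 1.353 — both > 1, two phases present.
Newton–Raphson from ψ = 0.31:
  ψ = 0.310: g = -0.0312, g' = -0.440 → ψ = 0.239
  ψ = 0.239: g = 0.0006, g' = -0.458 → ψ = 0.240
Converged at ψ = 0.240.
Then V = ψ·F = 0.2403·487.1 = 117.1 mol/h and L = F − V = 370.0 mol/h.

V = 117.1 mol/h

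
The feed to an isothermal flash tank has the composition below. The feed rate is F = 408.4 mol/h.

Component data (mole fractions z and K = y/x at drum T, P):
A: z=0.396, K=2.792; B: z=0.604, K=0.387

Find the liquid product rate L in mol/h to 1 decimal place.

Material balance + equilibrium reduce to Σ zᵢ(Kᵢ−1)/(1+V/F(Kᵢ−1)) = 0.
Check two-phase: ΣzᵢKᵢ = 1.339 > 1 and Σzᵢ/Kᵢ = 1.703 > 1, so g(0) = 0.339 > 0 and g(1) = -0.703 < 0.
Newton iteration, V/F⁰ = 0.5:
  V/F = 0.500: g = -0.1596, g' = -0.826 → V/F = 0.307
  V/F = 0.307: g = 0.0020, g' = -0.874 → V/F = 0.309
Converged at V/F = 0.309.
Then V = V/F·F = 0.3089·408.4 = 126.2 mol/h and L = F − V = 282.2 mol/h.

L = 282.2 mol/h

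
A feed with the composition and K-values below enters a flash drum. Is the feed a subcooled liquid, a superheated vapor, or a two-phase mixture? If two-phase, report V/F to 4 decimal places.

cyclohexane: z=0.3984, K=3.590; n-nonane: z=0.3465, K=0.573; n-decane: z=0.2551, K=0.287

ΣzᵢKᵢ = 1.7020; Σzᵢ/Kᵢ = 1.6045.
Both exceed 1, so a two-phase solution exists.
Material balance + equilibrium reduce to Σ zᵢ(Kᵢ−1)/(1+ψ(Kᵢ−1)) = 0.
Newton iteration, ψ⁰ = 0.4:
  ψ = 0.4000: g = 0.07392, g' = -0.9904 → ψ = 0.4746
  ψ = 0.4746: g = 0.00237, g' = -0.9334 → ψ = 0.4772
Converged at ψ = 0.4772.

two-phase, V/F = 0.4772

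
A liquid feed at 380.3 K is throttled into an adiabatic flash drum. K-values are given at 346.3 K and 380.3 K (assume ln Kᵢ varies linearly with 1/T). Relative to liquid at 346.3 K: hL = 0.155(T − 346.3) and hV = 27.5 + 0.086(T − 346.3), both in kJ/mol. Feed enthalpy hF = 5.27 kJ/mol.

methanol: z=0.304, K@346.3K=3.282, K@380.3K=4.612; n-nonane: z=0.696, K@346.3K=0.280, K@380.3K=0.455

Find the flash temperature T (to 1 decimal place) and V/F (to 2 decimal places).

T = 352.3 K, V/F = 0.16

Adiabatic flash: solve Rachford–Rice at each trial T, then check hF = ψ·hV(T) + (1−ψ)·hL(T).
  T = 346.3 K: K = (3.282, 0.280), RR gives ψ = 0.117, H_out = 3.224 kJ/mol
  T = 380.3 K: K = (4.612, 0.455), RR gives ψ = 0.365, H_out = 14.454 kJ/mol
  T = 363.3 K: K = (3.922, 0.361), RR gives ψ = 0.238, H_out = 8.888 kJ/mol
  T = 354.8 K: K = (3.595, 0.319), RR gives ψ = 0.178, H_out = 6.112 kJ/mol
  T = 350.6 K: K = (3.439, 0.299), RR gives ψ = 0.148, H_out = 4.705 kJ/mol
  T = 352.7 K: K = (3.517, 0.309), RR gives ψ = 0.163, H_out = 5.413 kJ/mol
Linear interpolation between T = 350.6 (H_out = 4.705) and T = 352.7 (H_out = 5.413) on hF = 5.27 gives T ≈ 352.3 K, at which ψ = 0.16.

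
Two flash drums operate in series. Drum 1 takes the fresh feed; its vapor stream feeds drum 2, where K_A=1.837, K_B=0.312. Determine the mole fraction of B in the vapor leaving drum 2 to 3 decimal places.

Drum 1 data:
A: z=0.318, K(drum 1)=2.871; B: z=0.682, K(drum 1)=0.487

Drum 1:
Rachford–Rice: g(ψ₁) = Σ zᵢ(Kᵢ−1)/(1+ψ₁(Kᵢ−1)) = 0.
Feasibility: ΣzᵢKᵢ = 1.245, Σzᵢ/Kᵢ = 1.511 — both > 1, two phases present.
Newton–Raphson from ψ₁ = 0.35:
  ψ₁ = 0.350: g = -0.0669, g' = -0.673 → ψ₁ = 0.251
  ψ₁ = 0.251: g = 0.0036, g' = -0.752 → ψ₁ = 0.255
Converged at ψ₁ = 0.255.
Drum-1 compositions:
  A: x = 0.215, y = 0.618
  B: x = 0.785, y = 0.382
Drum-2 feed = drum-1 vapor: z₂ = (0.6178, 0.3822).
Drum 2:
Let ψ₂ = V/F and solve Σ zᵢ(Kᵢ−1)/(1+ψ₂(Kᵢ−1)) = 0.
Feasibility: ΣzᵢKᵢ = 1.254, Σzᵢ/Kᵢ = 1.561 — both > 1, two phases present.
Iterate (Newton) starting at ψ₂ = 0.5:
  ψ₂ = 0.500: g = -0.0363, g' = -0.636 → ψ₂ = 0.443
  ψ₂ = 0.443: g = -0.0009, g' = -0.605 → ψ₂ = 0.441
Converged at ψ₂ = 0.441.
  A: x = 0.451, y = 0.829
  B: x = 0.549, y = 0.171

y_B (drum 2) = 0.171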